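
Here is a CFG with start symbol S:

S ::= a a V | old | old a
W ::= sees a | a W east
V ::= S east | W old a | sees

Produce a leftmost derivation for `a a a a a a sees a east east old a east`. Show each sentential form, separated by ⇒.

S ⇒ a a V ⇒ a a S east ⇒ a a a a V east ⇒ a a a a W old a east ⇒ a a a a a W east old a east ⇒ a a a a a a W east east old a east ⇒ a a a a a a sees a east east old a east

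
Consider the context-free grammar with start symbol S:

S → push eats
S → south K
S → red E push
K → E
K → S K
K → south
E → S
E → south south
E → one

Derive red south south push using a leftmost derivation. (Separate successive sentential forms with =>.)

S => red E push => red S push => red south K push => red south south push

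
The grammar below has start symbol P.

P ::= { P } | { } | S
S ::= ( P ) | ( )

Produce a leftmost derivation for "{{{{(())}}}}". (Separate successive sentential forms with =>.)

P => {P}   [P ::= { P }]
{P} => {{P}}   [P ::= { P }]
{{P}} => {{{P}}}   [P ::= { P }]
{{{P}}} => {{{{P}}}}   [P ::= { P }]
{{{{P}}}} => {{{{S}}}}   [P ::= S]
{{{{S}}}} => {{{{(P)}}}}   [S ::= ( P )]
{{{{(P)}}}} => {{{{(S)}}}}   [P ::= S]
{{{{(S)}}}} => {{{{(())}}}}   [S ::= ( )]

P => {P} => {{P}} => {{{P}}} => {{{{P}}}} => {{{{S}}}} => {{{{(P)}}}} => {{{{(S)}}}} => {{{{(())}}}}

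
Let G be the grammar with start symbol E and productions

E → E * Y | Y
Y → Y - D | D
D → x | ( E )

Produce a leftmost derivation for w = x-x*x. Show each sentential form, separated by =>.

E=>E*Y=>Y*Y=>Y-D*Y=>D-D*Y=>x-D*Y=>x-x*Y=>x-x*D=>x-x*x

E => E*Y   [E → E * Y]
E*Y => Y*Y   [E → Y]
Y*Y => Y-D*Y   [Y → Y - D]
Y-D*Y => D-D*Y   [Y → D]
D-D*Y => x-D*Y   [D → x]
x-D*Y => x-x*Y   [D → x]
x-x*Y => x-x*D   [Y → D]
x-x*D => x-x*x   [D → x]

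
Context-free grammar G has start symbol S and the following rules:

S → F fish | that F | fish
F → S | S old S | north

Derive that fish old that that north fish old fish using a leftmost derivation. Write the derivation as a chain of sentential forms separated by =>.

S => that F => that S old S => that F fish old S => that S old S fish old S => that fish old S fish old S => that fish old that F fish old S => that fish old that S fish old S => that fish old that that F fish old S => that fish old that that north fish old S => that fish old that that north fish old fish

S => that F   [S → that F]
that F => that S old S   [F → S old S]
that S old S => that F fish old S   [S → F fish]
that F fish old S => that S old S fish old S   [F → S old S]
that S old S fish old S => that fish old S fish old S   [S → fish]
that fish old S fish old S => that fish old that F fish old S   [S → that F]
that fish old that F fish old S => that fish old that S fish old S   [F → S]
that fish old that S fish old S => that fish old that that F fish old S   [S → that F]
that fish old that that F fish old S => that fish old that that north fish old S   [F → north]
that fish old that that north fish old S => that fish old that that north fish old fish   [S → fish]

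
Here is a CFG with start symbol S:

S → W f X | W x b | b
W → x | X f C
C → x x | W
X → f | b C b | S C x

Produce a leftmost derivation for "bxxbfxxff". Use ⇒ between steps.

S ⇒ WfX   [S → W f X]
WfX ⇒ XfCfX   [W → X f C]
XfCfX ⇒ bCbfCfX   [X → b C b]
bCbfCfX ⇒ bxxbfCfX   [C → x x]
bxxbfCfX ⇒ bxxbfxxfX   [C → x x]
bxxbfxxfX ⇒ bxxbfxxff   [X → f]

S ⇒ WfX ⇒ XfCfX ⇒ bCbfCfX ⇒ bxxbfCfX ⇒ bxxbfxxfX ⇒ bxxbfxxff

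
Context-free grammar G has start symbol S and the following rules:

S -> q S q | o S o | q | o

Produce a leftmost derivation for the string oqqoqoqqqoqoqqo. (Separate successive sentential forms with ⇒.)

S⇒oSo⇒oqSqo⇒oqqSqqo⇒oqqoSoqqo⇒oqqoqSqoqqo⇒oqqoqoSoqoqqo⇒oqqoqoqSqoqoqqo⇒oqqoqoqqqoqoqqo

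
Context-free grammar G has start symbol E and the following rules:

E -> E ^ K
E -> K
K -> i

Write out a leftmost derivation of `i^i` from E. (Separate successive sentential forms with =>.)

E => E^K => K^K => i^K => i^i

E => E^K   [E -> E ^ K]
E^K => K^K   [E -> K]
K^K => i^K   [K -> i]
i^K => i^i   [K -> i]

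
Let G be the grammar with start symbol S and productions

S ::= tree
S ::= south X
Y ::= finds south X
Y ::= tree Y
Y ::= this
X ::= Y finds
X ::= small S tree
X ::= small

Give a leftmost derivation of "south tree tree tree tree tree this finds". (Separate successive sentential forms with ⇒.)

S ⇒ south X   [S ::= south X]
south X ⇒ south Y finds   [X ::= Y finds]
south Y finds ⇒ south tree Y finds   [Y ::= tree Y]
south tree Y finds ⇒ south tree tree Y finds   [Y ::= tree Y]
south tree tree Y finds ⇒ south tree tree tree Y finds   [Y ::= tree Y]
south tree tree tree Y finds ⇒ south tree tree tree tree Y finds   [Y ::= tree Y]
south tree tree tree tree Y finds ⇒ south tree tree tree tree tree Y finds   [Y ::= tree Y]
south tree tree tree tree tree Y finds ⇒ south tree tree tree tree tree this finds   [Y ::= this]

S ⇒ south X ⇒ south Y finds ⇒ south tree Y finds ⇒ south tree tree Y finds ⇒ south tree tree tree Y finds ⇒ south tree tree tree tree Y finds ⇒ south tree tree tree tree tree Y finds ⇒ south tree tree tree tree tree this finds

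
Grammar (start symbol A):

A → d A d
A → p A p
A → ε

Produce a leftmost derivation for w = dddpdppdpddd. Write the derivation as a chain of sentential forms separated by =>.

A=>dAd=>ddAdd=>dddAddd=>dddpApddd=>dddpdAdpddd=>dddpdpApdpddd=>dddpdppdpddd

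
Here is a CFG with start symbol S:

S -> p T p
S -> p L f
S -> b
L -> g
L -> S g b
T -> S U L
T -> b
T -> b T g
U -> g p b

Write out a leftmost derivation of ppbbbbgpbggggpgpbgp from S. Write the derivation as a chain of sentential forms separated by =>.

S => pTp => pSULp => ppTpULp => ppbTgpULp => ppbbTggpULp => ppbbbTgggpULp => ppbbbSULgggpULp => ppbbbbULgggpULp => ppbbbbgpbLgggpULp => ppbbbbgpbggggpULp => ppbbbbgpbggggpgpbLp => ppbbbbgpbggggpgpbgp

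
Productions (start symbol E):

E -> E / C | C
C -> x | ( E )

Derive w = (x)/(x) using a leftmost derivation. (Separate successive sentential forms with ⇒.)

E ⇒ E/C   [E -> E / C]
E/C ⇒ C/C   [E -> C]
C/C ⇒ (E)/C   [C -> ( E )]
(E)/C ⇒ (C)/C   [E -> C]
(C)/C ⇒ (x)/C   [C -> x]
(x)/C ⇒ (x)/(E)   [C -> ( E )]
(x)/(E) ⇒ (x)/(C)   [E -> C]
(x)/(C) ⇒ (x)/(x)   [C -> x]

E ⇒ E/C ⇒ C/C ⇒ (E)/C ⇒ (C)/C ⇒ (x)/C ⇒ (x)/(E) ⇒ (x)/(C) ⇒ (x)/(x)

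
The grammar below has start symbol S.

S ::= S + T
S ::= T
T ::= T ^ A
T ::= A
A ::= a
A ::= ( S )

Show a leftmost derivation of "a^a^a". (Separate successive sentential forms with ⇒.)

S ⇒ T   [S ::= T]
T ⇒ T^A   [T ::= T ^ A]
T^A ⇒ T^A^A   [T ::= T ^ A]
T^A^A ⇒ A^A^A   [T ::= A]
A^A^A ⇒ a^A^A   [A ::= a]
a^A^A ⇒ a^a^A   [A ::= a]
a^a^A ⇒ a^a^a   [A ::= a]

S ⇒ T ⇒ T^A ⇒ T^A^A ⇒ A^A^A ⇒ a^A^A ⇒ a^a^A ⇒ a^a^a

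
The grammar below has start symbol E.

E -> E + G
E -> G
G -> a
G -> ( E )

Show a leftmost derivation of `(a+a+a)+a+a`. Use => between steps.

E => E+G => E+G+G => G+G+G => (E)+G+G => (E+G)+G+G => (E+G+G)+G+G => (G+G+G)+G+G => (a+G+G)+G+G => (a+a+G)+G+G => (a+a+a)+G+G => (a+a+a)+a+G => (a+a+a)+a+a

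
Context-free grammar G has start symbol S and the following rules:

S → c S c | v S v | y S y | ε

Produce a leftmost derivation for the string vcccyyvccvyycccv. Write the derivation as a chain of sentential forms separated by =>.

S=>vSv=>vcScv=>vccSccv=>vcccScccv=>vcccySycccv=>vcccyySyycccv=>vcccyyvSvyycccv=>vcccyyvcScvyycccv=>vcccyyvccvyycccv

S => vSv   [S → v S v]
vSv => vcScv   [S → c S c]
vcScv => vccSccv   [S → c S c]
vccSccv => vcccScccv   [S → c S c]
vcccScccv => vcccySycccv   [S → y S y]
vcccySycccv => vcccyySyycccv   [S → y S y]
vcccyySyycccv => vcccyyvSvyycccv   [S → v S v]
vcccyyvSvyycccv => vcccyyvcScvyycccv   [S → c S c]
vcccyyvcScvyycccv => vcccyyvccvyycccv   [S → ε]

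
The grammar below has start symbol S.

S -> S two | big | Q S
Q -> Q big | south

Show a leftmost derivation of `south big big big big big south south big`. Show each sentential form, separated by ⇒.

S ⇒ Q S ⇒ Q big S ⇒ Q big big S ⇒ Q big big big S ⇒ Q big big big big S ⇒ Q big big big big big S ⇒ south big big big big big S ⇒ south big big big big big Q S ⇒ south big big big big big south S ⇒ south big big big big big south Q S ⇒ south big big big big big south south S ⇒ south big big big big big south south big

S ⇒ Q S   [S -> Q S]
Q S ⇒ Q big S   [Q -> Q big]
Q big S ⇒ Q big big S   [Q -> Q big]
Q big big S ⇒ Q big big big S   [Q -> Q big]
Q big big big S ⇒ Q big big big big S   [Q -> Q big]
Q big big big big S ⇒ Q big big big big big S   [Q -> Q big]
Q big big big big big S ⇒ south big big big big big S   [Q -> south]
south big big big big big S ⇒ south big big big big big Q S   [S -> Q S]
south big big big big big Q S ⇒ south big big big big big south S   [Q -> south]
south big big big big big south S ⇒ south big big big big big south Q S   [S -> Q S]
south big big big big big south Q S ⇒ south big big big big big south south S   [Q -> south]
south big big big big big south south S ⇒ south big big big big big south south big   [S -> big]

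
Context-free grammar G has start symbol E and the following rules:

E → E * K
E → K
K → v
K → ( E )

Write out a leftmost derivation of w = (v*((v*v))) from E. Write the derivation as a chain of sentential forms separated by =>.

E => K => (E) => (E*K) => (K*K) => (v*K) => (v*(E)) => (v*(K)) => (v*((E))) => (v*((E*K))) => (v*((K*K))) => (v*((v*K))) => (v*((v*v)))

E => K   [E → K]
K => (E)   [K → ( E )]
(E) => (E*K)   [E → E * K]
(E*K) => (K*K)   [E → K]
(K*K) => (v*K)   [K → v]
(v*K) => (v*(E))   [K → ( E )]
(v*(E)) => (v*(K))   [E → K]
(v*(K)) => (v*((E)))   [K → ( E )]
(v*((E))) => (v*((E*K)))   [E → E * K]
(v*((E*K))) => (v*((K*K)))   [E → K]
(v*((K*K))) => (v*((v*K)))   [K → v]
(v*((v*K))) => (v*((v*v)))   [K → v]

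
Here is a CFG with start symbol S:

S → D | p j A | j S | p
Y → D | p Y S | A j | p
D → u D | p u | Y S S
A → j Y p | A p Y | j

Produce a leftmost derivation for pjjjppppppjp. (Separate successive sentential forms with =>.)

S => pjA   [S → p j A]
pjA => pjjYp   [A → j Y p]
pjjYp => pjjAjp   [Y → A j]
pjjAjp => pjjApYjp   [A → A p Y]
pjjApYjp => pjjApYpYjp   [A → A p Y]
pjjApYpYjp => pjjApYpYpYjp   [A → A p Y]
pjjApYpYpYjp => pjjjpYpYpYjp   [A → j]
pjjjpYpYpYjp => pjjjpppYpYjp   [Y → p]
pjjjpppYpYjp => pjjjpppppYjp   [Y → p]
pjjjpppppYjp => pjjjppppppjp   [Y → p]

S=>pjA=>pjjYp=>pjjAjp=>pjjApYjp=>pjjApYpYjp=>pjjApYpYpYjp=>pjjjpYpYpYjp=>pjjjpppYpYjp=>pjjjpppppYjp=>pjjjppppppjp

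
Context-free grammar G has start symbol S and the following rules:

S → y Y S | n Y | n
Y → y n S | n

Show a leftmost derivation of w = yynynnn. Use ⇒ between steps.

S ⇒ yYS   [S → y Y S]
yYS ⇒ yynSS   [Y → y n S]
yynSS ⇒ yynyYSS   [S → y Y S]
yynyYSS ⇒ yynynSS   [Y → n]
yynynSS ⇒ yynynnS   [S → n]
yynynnS ⇒ yynynnn   [S → n]

S ⇒ yYS ⇒ yynSS ⇒ yynyYSS ⇒ yynynSS ⇒ yynynnS ⇒ yynynnn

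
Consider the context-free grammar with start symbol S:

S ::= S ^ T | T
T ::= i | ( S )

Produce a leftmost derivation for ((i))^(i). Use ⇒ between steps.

S⇒S^T⇒T^T⇒(S)^T⇒(T)^T⇒((S))^T⇒((T))^T⇒((i))^T⇒((i))^(S)⇒((i))^(T)⇒((i))^(i)

S ⇒ S^T   [S ::= S ^ T]
S^T ⇒ T^T   [S ::= T]
T^T ⇒ (S)^T   [T ::= ( S )]
(S)^T ⇒ (T)^T   [S ::= T]
(T)^T ⇒ ((S))^T   [T ::= ( S )]
((S))^T ⇒ ((T))^T   [S ::= T]
((T))^T ⇒ ((i))^T   [T ::= i]
((i))^T ⇒ ((i))^(S)   [T ::= ( S )]
((i))^(S) ⇒ ((i))^(T)   [S ::= T]
((i))^(T) ⇒ ((i))^(i)   [T ::= i]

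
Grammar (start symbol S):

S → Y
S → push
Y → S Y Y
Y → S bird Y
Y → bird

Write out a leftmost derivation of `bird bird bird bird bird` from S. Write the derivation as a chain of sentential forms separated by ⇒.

S ⇒ Y   [S → Y]
Y ⇒ S bird Y   [Y → S bird Y]
S bird Y ⇒ Y bird Y   [S → Y]
Y bird Y ⇒ S Y Y bird Y   [Y → S Y Y]
S Y Y bird Y ⇒ Y Y Y bird Y   [S → Y]
Y Y Y bird Y ⇒ bird Y Y bird Y   [Y → bird]
bird Y Y bird Y ⇒ bird bird Y bird Y   [Y → bird]
bird bird Y bird Y ⇒ bird bird bird bird Y   [Y → bird]
bird bird bird bird Y ⇒ bird bird bird bird bird   [Y → bird]

S ⇒ Y ⇒ S bird Y ⇒ Y bird Y ⇒ S Y Y bird Y ⇒ Y Y Y bird Y ⇒ bird Y Y bird Y ⇒ bird bird Y bird Y ⇒ bird bird bird bird Y ⇒ bird bird bird bird bird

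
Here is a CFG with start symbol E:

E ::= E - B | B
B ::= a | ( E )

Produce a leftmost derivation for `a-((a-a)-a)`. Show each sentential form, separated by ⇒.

E ⇒ E-B   [E ::= E - B]
E-B ⇒ B-B   [E ::= B]
B-B ⇒ a-B   [B ::= a]
a-B ⇒ a-(E)   [B ::= ( E )]
a-(E) ⇒ a-(E-B)   [E ::= E - B]
a-(E-B) ⇒ a-(B-B)   [E ::= B]
a-(B-B) ⇒ a-((E)-B)   [B ::= ( E )]
a-((E)-B) ⇒ a-((E-B)-B)   [E ::= E - B]
a-((E-B)-B) ⇒ a-((B-B)-B)   [E ::= B]
a-((B-B)-B) ⇒ a-((a-B)-B)   [B ::= a]
a-((a-B)-B) ⇒ a-((a-a)-B)   [B ::= a]
a-((a-a)-B) ⇒ a-((a-a)-a)   [B ::= a]

E ⇒ E-B ⇒ B-B ⇒ a-B ⇒ a-(E) ⇒ a-(E-B) ⇒ a-(B-B) ⇒ a-((E)-B) ⇒ a-((E-B)-B) ⇒ a-((B-B)-B) ⇒ a-((a-B)-B) ⇒ a-((a-a)-B) ⇒ a-((a-a)-a)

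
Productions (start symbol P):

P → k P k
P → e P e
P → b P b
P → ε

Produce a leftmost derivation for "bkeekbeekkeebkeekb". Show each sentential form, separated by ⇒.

P ⇒ bPb ⇒ bkPkb ⇒ bkePekb ⇒ bkeePeekb ⇒ bkeekPkeekb ⇒ bkeekbPbkeekb ⇒ bkeekbePebkeekb ⇒ bkeekbeePeebkeekb ⇒ bkeekbeekPkeebkeekb ⇒ bkeekbeekkeebkeekb

P ⇒ bPb   [P → b P b]
bPb ⇒ bkPkb   [P → k P k]
bkPkb ⇒ bkePekb   [P → e P e]
bkePekb ⇒ bkeePeekb   [P → e P e]
bkeePeekb ⇒ bkeekPkeekb   [P → k P k]
bkeekPkeekb ⇒ bkeekbPbkeekb   [P → b P b]
bkeekbPbkeekb ⇒ bkeekbePebkeekb   [P → e P e]
bkeekbePebkeekb ⇒ bkeekbeePeebkeekb   [P → e P e]
bkeekbeePeebkeekb ⇒ bkeekbeekPkeebkeekb   [P → k P k]
bkeekbeekPkeebkeekb ⇒ bkeekbeekkeebkeekb   [P → ε]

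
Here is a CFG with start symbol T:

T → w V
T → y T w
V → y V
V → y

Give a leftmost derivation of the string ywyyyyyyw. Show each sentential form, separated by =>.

T=>yTw=>ywVw=>ywyVw=>ywyyVw=>ywyyyVw=>ywyyyyVw=>ywyyyyyVw=>ywyyyyyyw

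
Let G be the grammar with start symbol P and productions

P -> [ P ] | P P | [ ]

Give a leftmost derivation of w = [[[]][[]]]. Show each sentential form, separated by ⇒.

P ⇒ [P] ⇒ [PP] ⇒ [[P]P] ⇒ [[[]]P] ⇒ [[[]][P]] ⇒ [[[]][[]]]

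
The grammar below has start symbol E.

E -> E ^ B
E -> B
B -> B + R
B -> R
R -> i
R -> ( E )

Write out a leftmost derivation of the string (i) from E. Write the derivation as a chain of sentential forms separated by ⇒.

E⇒B⇒R⇒(E)⇒(B)⇒(R)⇒(i)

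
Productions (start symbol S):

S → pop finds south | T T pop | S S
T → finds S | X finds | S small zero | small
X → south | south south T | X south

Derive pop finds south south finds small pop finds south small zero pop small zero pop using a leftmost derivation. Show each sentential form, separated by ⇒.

S ⇒ S S ⇒ pop finds south S ⇒ pop finds south T T pop ⇒ pop finds south X finds T pop ⇒ pop finds south south finds T pop ⇒ pop finds south south finds S small zero pop ⇒ pop finds south south finds T T pop small zero pop ⇒ pop finds south south finds small T pop small zero pop ⇒ pop finds south south finds small S small zero pop small zero pop ⇒ pop finds south south finds small pop finds south small zero pop small zero pop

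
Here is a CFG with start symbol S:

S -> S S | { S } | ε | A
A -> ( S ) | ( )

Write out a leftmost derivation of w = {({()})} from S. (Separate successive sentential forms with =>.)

S=>SS=>{S}S=>{A}S=>{(S)}S=>{(SS)}S=>{({S}S)}S=>{({SS}S)}S=>{({AS}S)}S=>{({()S}S)}S=>{({()}S)}S=>{({()})}S=>{({()})}

S => SS   [S -> S S]
SS => {S}S   [S -> { S }]
{S}S => {A}S   [S -> A]
{A}S => {(S)}S   [A -> ( S )]
{(S)}S => {(SS)}S   [S -> S S]
{(SS)}S => {({S}S)}S   [S -> { S }]
{({S}S)}S => {({SS}S)}S   [S -> S S]
{({SS}S)}S => {({AS}S)}S   [S -> A]
{({AS}S)}S => {({()S}S)}S   [A -> ( )]
{({()S}S)}S => {({()}S)}S   [S -> ε]
{({()}S)}S => {({()})}S   [S -> ε]
{({()})}S => {({()})}   [S -> ε]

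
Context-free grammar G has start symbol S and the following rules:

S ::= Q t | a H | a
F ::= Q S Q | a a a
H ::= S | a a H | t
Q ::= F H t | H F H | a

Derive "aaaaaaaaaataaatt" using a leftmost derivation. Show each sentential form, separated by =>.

S=>aH=>aaaH=>aaaaaH=>aaaaaS=>aaaaaaH=>aaaaaaaaH=>aaaaaaaaaaH=>aaaaaaaaaaS=>aaaaaaaaaaQt=>aaaaaaaaaaHFHt=>aaaaaaaaaatFHt=>aaaaaaaaaataaaHt=>aaaaaaaaaataaatt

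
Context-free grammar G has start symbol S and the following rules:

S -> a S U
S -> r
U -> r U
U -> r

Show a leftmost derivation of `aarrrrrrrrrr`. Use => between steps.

S=>aSU=>aaSUU=>aarUU=>aarrUU=>aarrrUU=>aarrrrUU=>aarrrrrUU=>aarrrrrrUU=>aarrrrrrrUU=>aarrrrrrrrUU=>aarrrrrrrrrU=>aarrrrrrrrrr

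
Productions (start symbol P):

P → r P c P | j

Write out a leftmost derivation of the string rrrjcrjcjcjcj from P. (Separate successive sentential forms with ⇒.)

P ⇒ rPcP ⇒ rrPcPcP ⇒ rrrPcPcPcP ⇒ rrrjcPcPcP ⇒ rrrjcrPcPcPcP ⇒ rrrjcrjcPcPcP ⇒ rrrjcrjcjcPcP ⇒ rrrjcrjcjcjcP ⇒ rrrjcrjcjcjcj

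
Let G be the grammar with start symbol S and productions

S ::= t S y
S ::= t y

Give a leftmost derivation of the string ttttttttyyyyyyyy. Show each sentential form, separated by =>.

S => tSy   [S ::= t S y]
tSy => ttSyy   [S ::= t S y]
ttSyy => tttSyyy   [S ::= t S y]
tttSyyy => ttttSyyyy   [S ::= t S y]
ttttSyyyy => tttttSyyyyy   [S ::= t S y]
tttttSyyyyy => ttttttSyyyyyy   [S ::= t S y]
ttttttSyyyyyy => tttttttSyyyyyyy   [S ::= t S y]
tttttttSyyyyyyy => ttttttttyyyyyyyy   [S ::= t y]

S => tSy => ttSyy => tttSyyy => ttttSyyyy => tttttSyyyyy => ttttttSyyyyyy => tttttttSyyyyyyy => ttttttttyyyyyyyy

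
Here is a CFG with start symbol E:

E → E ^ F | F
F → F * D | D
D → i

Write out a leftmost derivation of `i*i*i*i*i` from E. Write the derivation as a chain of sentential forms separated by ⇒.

E ⇒ F ⇒ F*D ⇒ F*D*D ⇒ F*D*D*D ⇒ F*D*D*D*D ⇒ D*D*D*D*D ⇒ i*D*D*D*D ⇒ i*i*D*D*D ⇒ i*i*i*D*D ⇒ i*i*i*i*D ⇒ i*i*i*i*i

E ⇒ F   [E → F]
F ⇒ F*D   [F → F * D]
F*D ⇒ F*D*D   [F → F * D]
F*D*D ⇒ F*D*D*D   [F → F * D]
F*D*D*D ⇒ F*D*D*D*D   [F → F * D]
F*D*D*D*D ⇒ D*D*D*D*D   [F → D]
D*D*D*D*D ⇒ i*D*D*D*D   [D → i]
i*D*D*D*D ⇒ i*i*D*D*D   [D → i]
i*i*D*D*D ⇒ i*i*i*D*D   [D → i]
i*i*i*D*D ⇒ i*i*i*i*D   [D → i]
i*i*i*i*D ⇒ i*i*i*i*i   [D → i]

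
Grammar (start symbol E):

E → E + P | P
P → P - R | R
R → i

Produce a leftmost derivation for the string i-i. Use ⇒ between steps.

E ⇒ P ⇒ P-R ⇒ R-R ⇒ i-R ⇒ i-i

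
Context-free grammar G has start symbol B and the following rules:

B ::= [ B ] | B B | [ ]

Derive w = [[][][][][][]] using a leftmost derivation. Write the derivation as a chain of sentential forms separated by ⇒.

B ⇒ [B]   [B ::= [ B ]]
[B] ⇒ [BB]   [B ::= B B]
[BB] ⇒ [BBB]   [B ::= B B]
[BBB] ⇒ [BBBB]   [B ::= B B]
[BBBB] ⇒ [BBBBB]   [B ::= B B]
[BBBBB] ⇒ [BBBBBB]   [B ::= B B]
[BBBBBB] ⇒ [[]BBBBB]   [B ::= [ ]]
[[]BBBBB] ⇒ [[][]BBBB]   [B ::= [ ]]
[[][]BBBB] ⇒ [[][][]BBB]   [B ::= [ ]]
[[][][]BBB] ⇒ [[][][][]BB]   [B ::= [ ]]
[[][][][]BB] ⇒ [[][][][][]B]   [B ::= [ ]]
[[][][][][]B] ⇒ [[][][][][][]]   [B ::= [ ]]

B ⇒ [B] ⇒ [BB] ⇒ [BBB] ⇒ [BBBB] ⇒ [BBBBB] ⇒ [BBBBBB] ⇒ [[]BBBBB] ⇒ [[][]BBBB] ⇒ [[][][]BBB] ⇒ [[][][][]BB] ⇒ [[][][][][]B] ⇒ [[][][][][][]]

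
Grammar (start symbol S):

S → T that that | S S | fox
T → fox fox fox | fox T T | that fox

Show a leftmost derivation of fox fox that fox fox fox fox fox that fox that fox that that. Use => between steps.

S => T that that => fox T T that that => fox fox T T T that that => fox fox that fox T T that that => fox fox that fox fox T T T that that => fox fox that fox fox fox fox fox T T that that => fox fox that fox fox fox fox fox that fox T that that => fox fox that fox fox fox fox fox that fox that fox that that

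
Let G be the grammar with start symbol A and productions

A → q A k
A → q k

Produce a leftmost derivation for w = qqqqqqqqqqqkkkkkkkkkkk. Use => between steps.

A=>qAk=>qqAkk=>qqqAkkk=>qqqqAkkkk=>qqqqqAkkkkk=>qqqqqqAkkkkkk=>qqqqqqqAkkkkkkk=>qqqqqqqqAkkkkkkkk=>qqqqqqqqqAkkkkkkkkk=>qqqqqqqqqqAkkkkkkkkkk=>qqqqqqqqqqqkkkkkkkkkkk

A => qAk   [A → q A k]
qAk => qqAkk   [A → q A k]
qqAkk => qqqAkkk   [A → q A k]
qqqAkkk => qqqqAkkkk   [A → q A k]
qqqqAkkkk => qqqqqAkkkkk   [A → q A k]
qqqqqAkkkkk => qqqqqqAkkkkkk   [A → q A k]
qqqqqqAkkkkkk => qqqqqqqAkkkkkkk   [A → q A k]
qqqqqqqAkkkkkkk => qqqqqqqqAkkkkkkkk   [A → q A k]
qqqqqqqqAkkkkkkkk => qqqqqqqqqAkkkkkkkkk   [A → q A k]
qqqqqqqqqAkkkkkkkkk => qqqqqqqqqqAkkkkkkkkkk   [A → q A k]
qqqqqqqqqqAkkkkkkkkkk => qqqqqqqqqqqkkkkkkkkkkk   [A → q k]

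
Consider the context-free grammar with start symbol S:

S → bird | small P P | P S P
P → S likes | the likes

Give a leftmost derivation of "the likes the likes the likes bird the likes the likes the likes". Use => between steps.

S => P S P   [S → P S P]
P S P => the likes S P   [P → the likes]
the likes S P => the likes P S P P   [S → P S P]
the likes P S P P => the likes the likes S P P   [P → the likes]
the likes the likes S P P => the likes the likes P S P P P   [S → P S P]
the likes the likes P S P P P => the likes the likes the likes S P P P   [P → the likes]
the likes the likes the likes S P P P => the likes the likes the likes bird P P P   [S → bird]
the likes the likes the likes bird P P P => the likes the likes the likes bird the likes P P   [P → the likes]
the likes the likes the likes bird the likes P P => the likes the likes the likes bird the likes the likes P   [P → the likes]
the likes the likes the likes bird the likes the likes P => the likes the likes the likes bird the likes the likes the likes   [P → the likes]

S => P S P => the likes S P => the likes P S P P => the likes the likes S P P => the likes the likes P S P P P => the likes the likes the likes S P P P => the likes the likes the likes bird P P P => the likes the likes the likes bird the likes P P => the likes the likes the likes bird the likes the likes P => the likes the likes the likes bird the likes the likes the likes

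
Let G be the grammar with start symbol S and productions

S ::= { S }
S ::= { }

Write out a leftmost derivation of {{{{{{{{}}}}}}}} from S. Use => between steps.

S=>{S}=>{{S}}=>{{{S}}}=>{{{{S}}}}=>{{{{{S}}}}}=>{{{{{{S}}}}}}=>{{{{{{{S}}}}}}}=>{{{{{{{{}}}}}}}}

S => {S}   [S ::= { S }]
{S} => {{S}}   [S ::= { S }]
{{S}} => {{{S}}}   [S ::= { S }]
{{{S}}} => {{{{S}}}}   [S ::= { S }]
{{{{S}}}} => {{{{{S}}}}}   [S ::= { S }]
{{{{{S}}}}} => {{{{{{S}}}}}}   [S ::= { S }]
{{{{{{S}}}}}} => {{{{{{{S}}}}}}}   [S ::= { S }]
{{{{{{{S}}}}}}} => {{{{{{{{}}}}}}}}   [S ::= { }]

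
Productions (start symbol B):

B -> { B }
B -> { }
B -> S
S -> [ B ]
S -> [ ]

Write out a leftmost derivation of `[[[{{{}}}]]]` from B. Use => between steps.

B => S   [B -> S]
S => [B]   [S -> [ B ]]
[B] => [S]   [B -> S]
[S] => [[B]]   [S -> [ B ]]
[[B]] => [[S]]   [B -> S]
[[S]] => [[[B]]]   [S -> [ B ]]
[[[B]]] => [[[{B}]]]   [B -> { B }]
[[[{B}]]] => [[[{{B}}]]]   [B -> { B }]
[[[{{B}}]]] => [[[{{{}}}]]]   [B -> { }]

B => S => [B] => [S] => [[B]] => [[S]] => [[[B]]] => [[[{B}]]] => [[[{{B}}]]] => [[[{{{}}}]]]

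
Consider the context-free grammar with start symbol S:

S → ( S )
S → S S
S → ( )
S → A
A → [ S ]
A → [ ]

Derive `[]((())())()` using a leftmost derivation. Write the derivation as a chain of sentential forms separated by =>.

S=>SS=>AS=>[]S=>[]SS=>[](S)S=>[](SS)S=>[]((S)S)S=>[]((())S)S=>[]((())())S=>[]((())())()

S => SS   [S → S S]
SS => AS   [S → A]
AS => []S   [A → [ ]]
[]S => []SS   [S → S S]
[]SS => [](S)S   [S → ( S )]
[](S)S => [](SS)S   [S → S S]
[](SS)S => []((S)S)S   [S → ( S )]
[]((S)S)S => []((())S)S   [S → ( )]
[]((())S)S => []((())())S   [S → ( )]
[]((())())S => []((())())()   [S → ( )]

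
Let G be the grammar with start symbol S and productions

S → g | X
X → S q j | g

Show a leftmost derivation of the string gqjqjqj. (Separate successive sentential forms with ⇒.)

S⇒X⇒Sqj⇒Xqj⇒Sqjqj⇒Xqjqj⇒Sqjqjqj⇒gqjqjqj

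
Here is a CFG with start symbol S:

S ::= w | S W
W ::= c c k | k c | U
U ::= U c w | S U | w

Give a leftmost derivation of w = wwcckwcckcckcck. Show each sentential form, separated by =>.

S=>SW=>SWW=>SWWW=>SWWWW=>wWWWW=>wUWWW=>wSUWWW=>wSWUWWW=>wwWUWWW=>wwcckUWWW=>wwcckwWWW=>wwcckwcckWW=>wwcckwcckcckW=>wwcckwcckcckcck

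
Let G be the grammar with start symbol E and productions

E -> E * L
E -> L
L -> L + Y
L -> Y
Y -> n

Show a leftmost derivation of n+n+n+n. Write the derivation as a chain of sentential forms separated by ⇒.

E ⇒ L   [E -> L]
L ⇒ L+Y   [L -> L + Y]
L+Y ⇒ L+Y+Y   [L -> L + Y]
L+Y+Y ⇒ L+Y+Y+Y   [L -> L + Y]
L+Y+Y+Y ⇒ Y+Y+Y+Y   [L -> Y]
Y+Y+Y+Y ⇒ n+Y+Y+Y   [Y -> n]
n+Y+Y+Y ⇒ n+n+Y+Y   [Y -> n]
n+n+Y+Y ⇒ n+n+n+Y   [Y -> n]
n+n+n+Y ⇒ n+n+n+n   [Y -> n]

E ⇒ L ⇒ L+Y ⇒ L+Y+Y ⇒ L+Y+Y+Y ⇒ Y+Y+Y+Y ⇒ n+Y+Y+Y ⇒ n+n+Y+Y ⇒ n+n+n+Y ⇒ n+n+n+n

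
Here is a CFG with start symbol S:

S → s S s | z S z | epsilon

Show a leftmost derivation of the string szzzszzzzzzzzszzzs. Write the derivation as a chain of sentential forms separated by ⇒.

S ⇒ sSs   [S → s S s]
sSs ⇒ szSzs   [S → z S z]
szSzs ⇒ szzSzzs   [S → z S z]
szzSzzs ⇒ szzzSzzzs   [S → z S z]
szzzSzzzs ⇒ szzzsSszzzs   [S → s S s]
szzzsSszzzs ⇒ szzzszSzszzzs   [S → z S z]
szzzszSzszzzs ⇒ szzzszzSzzszzzs   [S → z S z]
szzzszzSzzszzzs ⇒ szzzszzzSzzzszzzs   [S → z S z]
szzzszzzSzzzszzzs ⇒ szzzszzzzSzzzzszzzs   [S → z S z]
szzzszzzzSzzzzszzzs ⇒ szzzszzzzzzzzszzzs   [S → epsilon]

S ⇒ sSs ⇒ szSzs ⇒ szzSzzs ⇒ szzzSzzzs ⇒ szzzsSszzzs ⇒ szzzszSzszzzs ⇒ szzzszzSzzszzzs ⇒ szzzszzzSzzzszzzs ⇒ szzzszzzzSzzzzszzzs ⇒ szzzszzzzzzzzszzzs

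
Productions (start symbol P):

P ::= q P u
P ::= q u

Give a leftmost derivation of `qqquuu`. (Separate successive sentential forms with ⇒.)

P ⇒ qPu ⇒ qqPuu ⇒ qqquuu

P ⇒ qPu   [P ::= q P u]
qPu ⇒ qqPuu   [P ::= q P u]
qqPuu ⇒ qqquuu   [P ::= q u]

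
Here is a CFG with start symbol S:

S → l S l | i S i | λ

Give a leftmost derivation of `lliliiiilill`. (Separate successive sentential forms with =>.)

S => lSl => llSll => lliSill => llilSlill => lliliSilill => lliliiSiilill => lliliiiilill

S => lSl   [S → l S l]
lSl => llSll   [S → l S l]
llSll => lliSill   [S → i S i]
lliSill => llilSlill   [S → l S l]
llilSlill => lliliSilill   [S → i S i]
lliliSilill => lliliiSiilill   [S → i S i]
lliliiSiilill => lliliiiilill   [S → λ]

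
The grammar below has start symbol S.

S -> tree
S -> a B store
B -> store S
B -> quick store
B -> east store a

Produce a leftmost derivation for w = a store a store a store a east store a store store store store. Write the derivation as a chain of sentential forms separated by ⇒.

S ⇒ a B store ⇒ a store S store ⇒ a store a B store store ⇒ a store a store S store store ⇒ a store a store a B store store store ⇒ a store a store a store S store store store ⇒ a store a store a store a B store store store store ⇒ a store a store a store a east store a store store store store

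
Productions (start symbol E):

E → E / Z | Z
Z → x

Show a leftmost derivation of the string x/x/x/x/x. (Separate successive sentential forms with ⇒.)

E ⇒ E/Z ⇒ E/Z/Z ⇒ E/Z/Z/Z ⇒ E/Z/Z/Z/Z ⇒ Z/Z/Z/Z/Z ⇒ x/Z/Z/Z/Z ⇒ x/x/Z/Z/Z ⇒ x/x/x/Z/Z ⇒ x/x/x/x/Z ⇒ x/x/x/x/x

E ⇒ E/Z   [E → E / Z]
E/Z ⇒ E/Z/Z   [E → E / Z]
E/Z/Z ⇒ E/Z/Z/Z   [E → E / Z]
E/Z/Z/Z ⇒ E/Z/Z/Z/Z   [E → E / Z]
E/Z/Z/Z/Z ⇒ Z/Z/Z/Z/Z   [E → Z]
Z/Z/Z/Z/Z ⇒ x/Z/Z/Z/Z   [Z → x]
x/Z/Z/Z/Z ⇒ x/x/Z/Z/Z   [Z → x]
x/x/Z/Z/Z ⇒ x/x/x/Z/Z   [Z → x]
x/x/x/Z/Z ⇒ x/x/x/x/Z   [Z → x]
x/x/x/x/Z ⇒ x/x/x/x/x   [Z → x]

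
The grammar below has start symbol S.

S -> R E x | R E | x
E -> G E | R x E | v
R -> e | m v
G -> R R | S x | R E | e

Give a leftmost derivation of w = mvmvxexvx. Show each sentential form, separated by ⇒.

S ⇒ REx ⇒ mvEx ⇒ mvRxEx ⇒ mvmvxEx ⇒ mvmvxRxEx ⇒ mvmvxexEx ⇒ mvmvxexvx

S ⇒ REx   [S -> R E x]
REx ⇒ mvEx   [R -> m v]
mvEx ⇒ mvRxEx   [E -> R x E]
mvRxEx ⇒ mvmvxEx   [R -> m v]
mvmvxEx ⇒ mvmvxRxEx   [E -> R x E]
mvmvxRxEx ⇒ mvmvxexEx   [R -> e]
mvmvxexEx ⇒ mvmvxexvx   [E -> v]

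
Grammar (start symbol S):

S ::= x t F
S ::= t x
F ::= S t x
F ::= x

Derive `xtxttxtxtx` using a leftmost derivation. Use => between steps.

S => xtF   [S ::= x t F]
xtF => xtStx   [F ::= S t x]
xtStx => xtxtFtx   [S ::= x t F]
xtxtFtx => xtxtStxtx   [F ::= S t x]
xtxtStxtx => xtxttxtxtx   [S ::= t x]

S=>xtF=>xtStx=>xtxtFtx=>xtxtStxtx=>xtxttxtxtx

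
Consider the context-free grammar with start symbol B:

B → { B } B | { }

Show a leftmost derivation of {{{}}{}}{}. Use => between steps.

B => {B}B => {{B}B}B => {{{}}B}B => {{{}}{}}B => {{{}}{}}{}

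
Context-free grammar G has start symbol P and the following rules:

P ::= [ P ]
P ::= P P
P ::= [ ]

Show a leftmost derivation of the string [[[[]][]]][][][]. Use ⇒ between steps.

P ⇒ PP ⇒ PPP ⇒ PPPP ⇒ [P]PPP ⇒ [[P]]PPP ⇒ [[PP]]PPP ⇒ [[[P]P]]PPP ⇒ [[[[]]P]]PPP ⇒ [[[[]][]]]PPP ⇒ [[[[]][]]][]PP ⇒ [[[[]][]]][][]P ⇒ [[[[]][]]][][][]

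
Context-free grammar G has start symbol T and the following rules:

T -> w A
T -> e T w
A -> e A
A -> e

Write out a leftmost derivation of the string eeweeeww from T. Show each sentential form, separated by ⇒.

T ⇒ eTw ⇒ eeTww ⇒ eewAww ⇒ eeweAww ⇒ eeweeAww ⇒ eeweeeww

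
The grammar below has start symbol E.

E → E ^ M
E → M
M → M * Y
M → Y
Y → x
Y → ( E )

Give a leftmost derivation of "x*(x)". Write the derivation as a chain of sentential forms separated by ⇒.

E ⇒ M ⇒ M*Y ⇒ Y*Y ⇒ x*Y ⇒ x*(E) ⇒ x*(M) ⇒ x*(Y) ⇒ x*(x)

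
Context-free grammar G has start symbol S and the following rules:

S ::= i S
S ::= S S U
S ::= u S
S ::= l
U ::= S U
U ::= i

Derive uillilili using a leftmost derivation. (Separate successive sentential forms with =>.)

S => SSU   [S ::= S S U]
SSU => uSSU   [S ::= u S]
uSSU => uiSSU   [S ::= i S]
uiSSU => uiSSUSU   [S ::= S S U]
uiSSUSU => uiSSUSUSU   [S ::= S S U]
uiSSUSUSU => uilSUSUSU   [S ::= l]
uilSUSUSU => uillUSUSU   [S ::= l]
uillUSUSU => uilliSUSU   [U ::= i]
uilliSUSU => uillilUSU   [S ::= l]
uillilUSU => uilliliSU   [U ::= i]
uilliliSU => uillililU   [S ::= l]
uillililU => uillilili   [U ::= i]

S=>SSU=>uSSU=>uiSSU=>uiSSUSU=>uiSSUSUSU=>uilSUSUSU=>uillUSUSU=>uilliSUSU=>uillilUSU=>uilliliSU=>uillililU=>uillilili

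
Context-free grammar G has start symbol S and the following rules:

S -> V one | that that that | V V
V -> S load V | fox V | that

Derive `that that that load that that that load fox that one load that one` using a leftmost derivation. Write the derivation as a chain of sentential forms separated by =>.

S => V one   [S -> V one]
V one => S load V one   [V -> S load V]
S load V one => that that that load V one   [S -> that that that]
that that that load V one => that that that load S load V one   [V -> S load V]
that that that load S load V one => that that that load V one load V one   [S -> V one]
that that that load V one load V one => that that that load S load V one load V one   [V -> S load V]
that that that load S load V one load V one => that that that load that that that load V one load V one   [S -> that that that]
that that that load that that that load V one load V one => that that that load that that that load fox V one load V one   [V -> fox V]
that that that load that that that load fox V one load V one => that that that load that that that load fox that one load V one   [V -> that]
that that that load that that that load fox that one load V one => that that that load that that that load fox that one load that one   [V -> that]

S => V one => S load V one => that that that load V one => that that that load S load V one => that that that load V one load V one => that that that load S load V one load V one => that that that load that that that load V one load V one => that that that load that that that load fox V one load V one => that that that load that that that load fox that one load V one => that that that load that that that load fox that one load that one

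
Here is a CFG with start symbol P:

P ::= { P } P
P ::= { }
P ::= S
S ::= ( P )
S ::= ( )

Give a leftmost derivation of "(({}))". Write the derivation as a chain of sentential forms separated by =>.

P=>S=>(P)=>(S)=>((P))=>(({}))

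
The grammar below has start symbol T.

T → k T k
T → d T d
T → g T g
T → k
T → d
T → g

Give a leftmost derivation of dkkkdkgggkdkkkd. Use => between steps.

T => dTd => dkTkd => dkkTkkd => dkkkTkkkd => dkkkdTdkkkd => dkkkdkTkdkkkd => dkkkdkgTgkdkkkd => dkkkdkgggkdkkkd

T => dTd   [T → d T d]
dTd => dkTkd   [T → k T k]
dkTkd => dkkTkkd   [T → k T k]
dkkTkkd => dkkkTkkkd   [T → k T k]
dkkkTkkkd => dkkkdTdkkkd   [T → d T d]
dkkkdTdkkkd => dkkkdkTkdkkkd   [T → k T k]
dkkkdkTkdkkkd => dkkkdkgTgkdkkkd   [T → g T g]
dkkkdkgTgkdkkkd => dkkkdkgggkdkkkd   [T → g]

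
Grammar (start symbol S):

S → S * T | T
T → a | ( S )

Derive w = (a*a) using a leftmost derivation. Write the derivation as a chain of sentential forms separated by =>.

S=>T=>(S)=>(S*T)=>(T*T)=>(a*T)=>(a*a)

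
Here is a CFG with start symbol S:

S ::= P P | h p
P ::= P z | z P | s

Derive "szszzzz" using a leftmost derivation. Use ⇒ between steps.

S⇒PP⇒PzP⇒szP⇒szPz⇒szPzz⇒szPzzz⇒szPzzzz⇒szszzzz

S ⇒ PP   [S ::= P P]
PP ⇒ PzP   [P ::= P z]
PzP ⇒ szP   [P ::= s]
szP ⇒ szPz   [P ::= P z]
szPz ⇒ szPzz   [P ::= P z]
szPzz ⇒ szPzzz   [P ::= P z]
szPzzz ⇒ szPzzzz   [P ::= P z]
szPzzzz ⇒ szszzzz   [P ::= s]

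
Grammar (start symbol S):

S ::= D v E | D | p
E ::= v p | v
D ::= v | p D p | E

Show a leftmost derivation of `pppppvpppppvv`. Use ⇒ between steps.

S ⇒ DvE   [S ::= D v E]
DvE ⇒ pDpvE   [D ::= p D p]
pDpvE ⇒ ppDppvE   [D ::= p D p]
ppDppvE ⇒ pppDpppvE   [D ::= p D p]
pppDpppvE ⇒ ppppDppppvE   [D ::= p D p]
ppppDppppvE ⇒ pppppDpppppvE   [D ::= p D p]
pppppDpppppvE ⇒ pppppvpppppvE   [D ::= v]
pppppvpppppvE ⇒ pppppvpppppvv   [E ::= v]

S ⇒ DvE ⇒ pDpvE ⇒ ppDppvE ⇒ pppDpppvE ⇒ ppppDppppvE ⇒ pppppDpppppvE ⇒ pppppvpppppvE ⇒ pppppvpppppvv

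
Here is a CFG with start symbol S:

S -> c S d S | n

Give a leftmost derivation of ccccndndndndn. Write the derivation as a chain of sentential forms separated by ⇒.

S ⇒ cSdS ⇒ ccSdSdS ⇒ cccSdSdSdS ⇒ ccccSdSdSdSdS ⇒ ccccndSdSdSdS ⇒ ccccndndSdSdS ⇒ ccccndndndSdS ⇒ ccccndndndndS ⇒ ccccndndndndn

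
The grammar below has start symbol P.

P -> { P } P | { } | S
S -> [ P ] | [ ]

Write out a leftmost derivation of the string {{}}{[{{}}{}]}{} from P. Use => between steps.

P => {P}P   [P -> { P } P]
{P}P => {{}}P   [P -> { }]
{{}}P => {{}}{P}P   [P -> { P } P]
{{}}{P}P => {{}}{S}P   [P -> S]
{{}}{S}P => {{}}{[P]}P   [S -> [ P ]]
{{}}{[P]}P => {{}}{[{P}P]}P   [P -> { P } P]
{{}}{[{P}P]}P => {{}}{[{{}}P]}P   [P -> { }]
{{}}{[{{}}P]}P => {{}}{[{{}}{}]}P   [P -> { }]
{{}}{[{{}}{}]}P => {{}}{[{{}}{}]}{}   [P -> { }]

P=>{P}P=>{{}}P=>{{}}{P}P=>{{}}{S}P=>{{}}{[P]}P=>{{}}{[{P}P]}P=>{{}}{[{{}}P]}P=>{{}}{[{{}}{}]}P=>{{}}{[{{}}{}]}{}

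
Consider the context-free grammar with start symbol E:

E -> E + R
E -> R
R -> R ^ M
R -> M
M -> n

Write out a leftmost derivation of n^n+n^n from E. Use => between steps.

E=>E+R=>R+R=>R^M+R=>M^M+R=>n^M+R=>n^n+R=>n^n+R^M=>n^n+M^M=>n^n+n^M=>n^n+n^n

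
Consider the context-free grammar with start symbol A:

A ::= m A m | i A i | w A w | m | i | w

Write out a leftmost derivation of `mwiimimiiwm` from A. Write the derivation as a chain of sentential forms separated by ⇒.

A ⇒ mAm ⇒ mwAwm ⇒ mwiAiwm ⇒ mwiiAiiwm ⇒ mwiimAmiiwm ⇒ mwiimimiiwm

A ⇒ mAm   [A ::= m A m]
mAm ⇒ mwAwm   [A ::= w A w]
mwAwm ⇒ mwiAiwm   [A ::= i A i]
mwiAiwm ⇒ mwiiAiiwm   [A ::= i A i]
mwiiAiiwm ⇒ mwiimAmiiwm   [A ::= m A m]
mwiimAmiiwm ⇒ mwiimimiiwm   [A ::= i]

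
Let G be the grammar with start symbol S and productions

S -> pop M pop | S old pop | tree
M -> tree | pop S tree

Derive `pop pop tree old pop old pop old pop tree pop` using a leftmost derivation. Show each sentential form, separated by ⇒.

S ⇒ pop M pop ⇒ pop pop S tree pop ⇒ pop pop S old pop tree pop ⇒ pop pop S old pop old pop tree pop ⇒ pop pop S old pop old pop old pop tree pop ⇒ pop pop tree old pop old pop old pop tree pop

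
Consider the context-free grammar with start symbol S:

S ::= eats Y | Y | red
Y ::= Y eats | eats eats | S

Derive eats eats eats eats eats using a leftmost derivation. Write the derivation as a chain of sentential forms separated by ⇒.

S ⇒ eats Y ⇒ eats Y eats ⇒ eats Y eats eats ⇒ eats eats eats eats eats

S ⇒ eats Y   [S ::= eats Y]
eats Y ⇒ eats Y eats   [Y ::= Y eats]
eats Y eats ⇒ eats Y eats eats   [Y ::= Y eats]
eats Y eats eats ⇒ eats eats eats eats eats   [Y ::= eats eats]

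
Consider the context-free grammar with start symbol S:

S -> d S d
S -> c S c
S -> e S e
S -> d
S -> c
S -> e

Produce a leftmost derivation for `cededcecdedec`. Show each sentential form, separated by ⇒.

S ⇒ cSc   [S -> c S c]
cSc ⇒ ceSec   [S -> e S e]
ceSec ⇒ cedSdec   [S -> d S d]
cedSdec ⇒ cedeSedec   [S -> e S e]
cedeSedec ⇒ cededSdedec   [S -> d S d]
cededSdedec ⇒ cededcScdedec   [S -> c S c]
cededcScdedec ⇒ cededcecdedec   [S -> e]

S ⇒ cSc ⇒ ceSec ⇒ cedSdec ⇒ cedeSedec ⇒ cededSdedec ⇒ cededcScdedec ⇒ cededcecdedec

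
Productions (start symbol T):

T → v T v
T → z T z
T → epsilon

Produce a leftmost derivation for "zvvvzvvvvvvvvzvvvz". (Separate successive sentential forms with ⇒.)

T ⇒ zTz   [T → z T z]
zTz ⇒ zvTvz   [T → v T v]
zvTvz ⇒ zvvTvvz   [T → v T v]
zvvTvvz ⇒ zvvvTvvvz   [T → v T v]
zvvvTvvvz ⇒ zvvvzTzvvvz   [T → z T z]
zvvvzTzvvvz ⇒ zvvvzvTvzvvvz   [T → v T v]
zvvvzvTvzvvvz ⇒ zvvvzvvTvvzvvvz   [T → v T v]
zvvvzvvTvvzvvvz ⇒ zvvvzvvvTvvvzvvvz   [T → v T v]
zvvvzvvvTvvvzvvvz ⇒ zvvvzvvvvTvvvvzvvvz   [T → v T v]
zvvvzvvvvTvvvvzvvvz ⇒ zvvvzvvvvvvvvzvvvz   [T → epsilon]

T⇒zTz⇒zvTvz⇒zvvTvvz⇒zvvvTvvvz⇒zvvvzTzvvvz⇒zvvvzvTvzvvvz⇒zvvvzvvTvvzvvvz⇒zvvvzvvvTvvvzvvvz⇒zvvvzvvvvTvvvvzvvvz⇒zvvvzvvvvvvvvzvvvz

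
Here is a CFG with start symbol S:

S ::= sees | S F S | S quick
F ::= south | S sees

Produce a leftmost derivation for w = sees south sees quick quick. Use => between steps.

S => S F S => sees F S => sees south S => sees south S quick => sees south S quick quick => sees south sees quick quick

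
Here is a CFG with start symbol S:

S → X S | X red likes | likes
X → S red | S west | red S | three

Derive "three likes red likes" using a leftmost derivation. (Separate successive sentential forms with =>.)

S => X S   [S → X S]
X S => S red S   [X → S red]
S red S => X S red S   [S → X S]
X S red S => three S red S   [X → three]
three S red S => three likes red S   [S → likes]
three likes red S => three likes red likes   [S → likes]

S => X S => S red S => X S red S => three S red S => three likes red S => three likes red likes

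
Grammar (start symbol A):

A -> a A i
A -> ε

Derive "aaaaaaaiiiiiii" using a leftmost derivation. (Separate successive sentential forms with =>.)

A => aAi   [A -> a A i]
aAi => aaAii   [A -> a A i]
aaAii => aaaAiii   [A -> a A i]
aaaAiii => aaaaAiiii   [A -> a A i]
aaaaAiiii => aaaaaAiiiii   [A -> a A i]
aaaaaAiiiii => aaaaaaAiiiiii   [A -> a A i]
aaaaaaAiiiiii => aaaaaaaAiiiiiii   [A -> a A i]
aaaaaaaAiiiiiii => aaaaaaaiiiiiii   [A -> ε]

A=>aAi=>aaAii=>aaaAiii=>aaaaAiiii=>aaaaaAiiiii=>aaaaaaAiiiiii=>aaaaaaaAiiiiiii=>aaaaaaaiiiiiii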